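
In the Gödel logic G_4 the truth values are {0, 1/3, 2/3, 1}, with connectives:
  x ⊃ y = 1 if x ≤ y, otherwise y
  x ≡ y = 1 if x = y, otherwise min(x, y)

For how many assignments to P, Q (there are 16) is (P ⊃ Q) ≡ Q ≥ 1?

P = 0, Q = 0 ↦ 0  <
P = 0, Q = 1/3 ↦ 1/3  <
P = 0, Q = 2/3 ↦ 2/3  <
P = 0, Q = 1 ↦ 1  ≥
P = 1/3, Q = 0 ↦ 1  ≥
P = 1/3, Q = 1/3 ↦ 1/3  <
P = 1/3, Q = 2/3 ↦ 2/3  <
P = 1/3, Q = 1 ↦ 1  ≥
P = 2/3, Q = 0 ↦ 1  ≥
P = 2/3, Q = 1/3 ↦ 1  ≥
P = 2/3, Q = 2/3 ↦ 2/3  <
P = 2/3, Q = 1 ↦ 1  ≥
P = 1, Q = 0 ↦ 1  ≥
P = 1, Q = 1/3 ↦ 1  ≥
P = 1, Q = 2/3 ↦ 1  ≥
P = 1, Q = 1 ↦ 1  ≥
So 10 of the 16 assignments meet the threshold.

10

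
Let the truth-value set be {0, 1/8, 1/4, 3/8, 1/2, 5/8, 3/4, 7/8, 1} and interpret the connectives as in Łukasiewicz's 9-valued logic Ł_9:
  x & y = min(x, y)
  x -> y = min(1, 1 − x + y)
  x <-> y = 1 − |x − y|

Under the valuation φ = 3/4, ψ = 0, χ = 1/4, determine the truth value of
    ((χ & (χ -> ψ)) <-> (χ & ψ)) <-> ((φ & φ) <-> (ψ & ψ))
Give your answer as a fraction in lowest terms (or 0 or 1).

χ -> ψ = 1/4 -> 0 = 3/4
χ & (χ -> ψ) = 1/4 & 3/4 = 1/4
χ & ψ = 1/4 & 0 = 0
(χ & (χ -> ψ)) <-> (χ & ψ) = 1/4 <-> 0 = 3/4
φ & φ = 3/4 & 3/4 = 3/4
ψ & ψ = 0 & 0 = 0
(φ & φ) <-> (ψ & ψ) = 3/4 <-> 0 = 1/4
((χ & (χ -> ψ)) <-> (χ & ψ)) <-> ((φ & φ) <-> (ψ & ψ)) = 3/4 <-> 1/4 = 1/2

1/2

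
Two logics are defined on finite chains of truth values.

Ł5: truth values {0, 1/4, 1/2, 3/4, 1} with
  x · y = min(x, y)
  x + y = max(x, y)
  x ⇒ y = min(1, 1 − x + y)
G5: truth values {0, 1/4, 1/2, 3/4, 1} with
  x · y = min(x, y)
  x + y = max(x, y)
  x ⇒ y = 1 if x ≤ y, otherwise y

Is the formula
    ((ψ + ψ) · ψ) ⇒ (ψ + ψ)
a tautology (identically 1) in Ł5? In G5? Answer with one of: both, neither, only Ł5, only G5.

In Ł5: every assignment gives 1 — tautology.
In G5: every assignment gives 1 — tautology.

both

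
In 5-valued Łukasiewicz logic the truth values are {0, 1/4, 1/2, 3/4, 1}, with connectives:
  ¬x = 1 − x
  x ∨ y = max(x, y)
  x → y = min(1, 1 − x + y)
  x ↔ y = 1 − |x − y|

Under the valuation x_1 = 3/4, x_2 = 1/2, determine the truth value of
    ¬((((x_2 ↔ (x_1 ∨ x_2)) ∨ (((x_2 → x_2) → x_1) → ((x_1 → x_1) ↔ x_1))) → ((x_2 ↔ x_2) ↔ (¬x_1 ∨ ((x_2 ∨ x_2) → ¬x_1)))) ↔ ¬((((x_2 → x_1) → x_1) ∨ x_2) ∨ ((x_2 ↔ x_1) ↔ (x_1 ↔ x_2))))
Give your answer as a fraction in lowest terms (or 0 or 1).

x_1 ∨ x_2 = 3/4 ∨ 1/2 = 3/4
x_2 ↔ (x_1 ∨ x_2) = 1/2 ↔ 3/4 = 3/4
x_2 → x_2 = 1/2 → 1/2 = 1
(x_2 → x_2) → x_1 = 1 → 3/4 = 3/4
x_1 → x_1 = 3/4 → 3/4 = 1
(x_1 → x_1) ↔ x_1 = 1 ↔ 3/4 = 3/4
((x_2 → x_2) → x_1) → ((x_1 → x_1) ↔ x_1) = 3/4 → 3/4 = 1
(x_2 ↔ (x_1 ∨ x_2)) ∨ (((x_2 → x_2) → x_1) → ((x_1 → x_1) ↔ x_1)) = 3/4 ∨ 1 = 1
x_2 ↔ x_2 = 1/2 ↔ 1/2 = 1
¬x_1 = ¬3/4 = 1/4
x_2 ∨ x_2 = 1/2 ∨ 1/2 = 1/2
¬x_1 = ¬3/4 = 1/4
(x_2 ∨ x_2) → ¬x_1 = 1/2 → 1/4 = 3/4
¬x_1 ∨ ((x_2 ∨ x_2) → ¬x_1) = 1/4 ∨ 3/4 = 3/4
(x_2 ↔ x_2) ↔ (¬x_1 ∨ ((x_2 ∨ x_2) → ¬x_1)) = 1 ↔ 3/4 = 3/4
((x_2 ↔ (x_1 ∨ x_2)) ∨ (((x_2 → x_2) → x_1) → ((x_1 → x_1) ↔ x_1))) → ((x_2 ↔ x_2) ↔ (¬x_1 ∨ ((x_2 ∨ x_2) → ¬x_1))) = 1 → 3/4 = 3/4
x_2 → x_1 = 1/2 → 3/4 = 1
(x_2 → x_1) → x_1 = 1 → 3/4 = 3/4
((x_2 → x_1) → x_1) ∨ x_2 = 3/4 ∨ 1/2 = 3/4
x_2 ↔ x_1 = 1/2 ↔ 3/4 = 3/4
x_1 ↔ x_2 = 3/4 ↔ 1/2 = 3/4
(x_2 ↔ x_1) ↔ (x_1 ↔ x_2) = 3/4 ↔ 3/4 = 1
(((x_2 → x_1) → x_1) ∨ x_2) ∨ ((x_2 ↔ x_1) ↔ (x_1 ↔ x_2)) = 3/4 ∨ 1 = 1
¬((((x_2 → x_1) → x_1) ∨ x_2) ∨ ((x_2 ↔ x_1) ↔ (x_1 ↔ x_2))) = ¬1 = 0
(((x_2 ↔ (x_1 ∨ x_2)) ∨ (((x_2 → x_2) → x_1) → ((x_1 → x_1) ↔ x_1))) → ((x_2 ↔ x_2) ↔ (¬x_1 ∨ ((x_2 ∨ x_2) → ¬x_1)))) ↔ ¬((((x_2 → x_1) → x_1) ∨ x_2) ∨ ((x_2 ↔ x_1) ↔ (x_1 ↔ x_2))) = 3/4 ↔ 0 = 1/4
¬((((x_2 ↔ (x_1 ∨ x_2)) ∨ (((x_2 → x_2) → x_1) → ((x_1 → x_1) ↔ x_1))) → ((x_2 ↔ x_2) ↔ (¬x_1 ∨ ((x_2 ∨ x_2) → ¬x_1)))) ↔ ¬((((x_2 → x_1) → x_1) ∨ x_2) ∨ ((x_2 ↔ x_1) ↔ (x_1 ↔ x_2)))) = ¬1/4 = 3/4

3/4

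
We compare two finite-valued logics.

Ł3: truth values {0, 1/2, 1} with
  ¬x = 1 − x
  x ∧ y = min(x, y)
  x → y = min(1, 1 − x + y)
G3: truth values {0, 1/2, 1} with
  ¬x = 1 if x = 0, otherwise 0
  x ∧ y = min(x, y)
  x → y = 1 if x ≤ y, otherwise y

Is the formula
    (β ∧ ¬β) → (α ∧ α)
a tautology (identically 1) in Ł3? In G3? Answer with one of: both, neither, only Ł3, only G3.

In Ł3: at α = 0, β = 1/2 the value is 1/2 — not a tautology.
In G3: every assignment gives 1 — tautology.

only G3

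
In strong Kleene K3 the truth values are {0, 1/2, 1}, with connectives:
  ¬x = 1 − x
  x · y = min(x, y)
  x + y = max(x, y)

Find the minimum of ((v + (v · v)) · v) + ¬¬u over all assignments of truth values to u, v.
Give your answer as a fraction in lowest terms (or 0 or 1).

0

Take u = 0, v = 0:
v · v = 0 · 0 = 0
v + (v · v) = 0 + 0 = 0
(v + (v · v)) · v = 0 · 0 = 0
¬u = ¬0 = 1
¬¬u = ¬1 = 0
((v + (v · v)) · v) + ¬¬u = 0 + 0 = 0
No assignment yields a value below 0, so this is the minimum.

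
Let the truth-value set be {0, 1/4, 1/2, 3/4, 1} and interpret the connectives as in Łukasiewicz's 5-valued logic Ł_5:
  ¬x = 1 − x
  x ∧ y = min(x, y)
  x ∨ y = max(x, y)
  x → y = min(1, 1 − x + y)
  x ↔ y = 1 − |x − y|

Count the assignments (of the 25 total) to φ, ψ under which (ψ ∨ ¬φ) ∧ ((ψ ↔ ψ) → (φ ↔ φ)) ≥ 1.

9

value 1: 9 assignments (counts)
value 3/4: 7 assignments
value 1/2: 5 assignments
value 1/4: 3 assignments
value 0: 1 assignment
So 9 of the 25 assignments meet the threshold.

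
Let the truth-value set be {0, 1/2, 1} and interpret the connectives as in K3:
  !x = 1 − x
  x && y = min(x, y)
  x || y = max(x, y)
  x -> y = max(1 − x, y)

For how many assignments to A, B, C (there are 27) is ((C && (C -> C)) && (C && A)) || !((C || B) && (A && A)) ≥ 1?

14

value 1: 14 assignments (counts)
value 1/2: 12 assignments
value 0: 1 assignment
So 14 of the 27 assignments meet the threshold.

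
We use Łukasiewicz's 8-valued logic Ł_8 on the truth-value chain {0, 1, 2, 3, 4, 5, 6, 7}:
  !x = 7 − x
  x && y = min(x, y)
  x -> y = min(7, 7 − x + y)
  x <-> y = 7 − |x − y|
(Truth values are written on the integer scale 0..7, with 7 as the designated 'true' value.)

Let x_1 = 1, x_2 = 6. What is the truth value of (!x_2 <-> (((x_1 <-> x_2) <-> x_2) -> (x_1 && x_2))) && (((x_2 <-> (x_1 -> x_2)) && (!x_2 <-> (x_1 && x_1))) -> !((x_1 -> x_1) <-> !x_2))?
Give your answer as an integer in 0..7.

!x_2 = !6 = 1
x_1 <-> x_2 = 1 <-> 6 = 2
(x_1 <-> x_2) <-> x_2 = 2 <-> 6 = 3
x_1 && x_2 = 1 && 6 = 1
((x_1 <-> x_2) <-> x_2) -> (x_1 && x_2) = 3 -> 1 = 5
!x_2 <-> (((x_1 <-> x_2) <-> x_2) -> (x_1 && x_2)) = 1 <-> 5 = 3
x_1 -> x_2 = 1 -> 6 = 7
x_2 <-> (x_1 -> x_2) = 6 <-> 7 = 6
!x_2 = !6 = 1
x_1 && x_1 = 1 && 1 = 1
!x_2 <-> (x_1 && x_1) = 1 <-> 1 = 7
(x_2 <-> (x_1 -> x_2)) && (!x_2 <-> (x_1 && x_1)) = 6 && 7 = 6
x_1 -> x_1 = 1 -> 1 = 7
!x_2 = !6 = 1
(x_1 -> x_1) <-> !x_2 = 7 <-> 1 = 1
!((x_1 -> x_1) <-> !x_2) = !1 = 6
((x_2 <-> (x_1 -> x_2)) && (!x_2 <-> (x_1 && x_1))) -> !((x_1 -> x_1) <-> !x_2) = 6 -> 6 = 7
(!x_2 <-> (((x_1 <-> x_2) <-> x_2) -> (x_1 && x_2))) && (((x_2 <-> (x_1 -> x_2)) && (!x_2 <-> (x_1 && x_1))) -> !((x_1 -> x_1) <-> !x_2)) = 3 && 7 = 3

3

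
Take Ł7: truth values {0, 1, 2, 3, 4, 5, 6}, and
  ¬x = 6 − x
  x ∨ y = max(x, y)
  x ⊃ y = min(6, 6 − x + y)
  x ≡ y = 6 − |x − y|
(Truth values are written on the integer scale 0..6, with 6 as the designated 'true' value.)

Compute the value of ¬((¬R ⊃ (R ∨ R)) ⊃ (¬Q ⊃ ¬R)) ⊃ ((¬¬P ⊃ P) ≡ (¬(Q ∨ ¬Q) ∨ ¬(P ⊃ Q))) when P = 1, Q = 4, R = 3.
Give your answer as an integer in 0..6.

6

¬R = ¬3 = 3
R ∨ R = 3 ∨ 3 = 3
¬R ⊃ (R ∨ R) = 3 ⊃ 3 = 6
¬Q = ¬4 = 2
¬R = ¬3 = 3
¬Q ⊃ ¬R = 2 ⊃ 3 = 6
(¬R ⊃ (R ∨ R)) ⊃ (¬Q ⊃ ¬R) = 6 ⊃ 6 = 6
¬((¬R ⊃ (R ∨ R)) ⊃ (¬Q ⊃ ¬R)) = ¬6 = 0
¬P = ¬1 = 5
¬¬P = ¬5 = 1
¬¬P ⊃ P = 1 ⊃ 1 = 6
¬Q = ¬4 = 2
Q ∨ ¬Q = 4 ∨ 2 = 4
¬(Q ∨ ¬Q) = ¬4 = 2
P ⊃ Q = 1 ⊃ 4 = 6
¬(P ⊃ Q) = ¬6 = 0
¬(Q ∨ ¬Q) ∨ ¬(P ⊃ Q) = 2 ∨ 0 = 2
(¬¬P ⊃ P) ≡ (¬(Q ∨ ¬Q) ∨ ¬(P ⊃ Q)) = 6 ≡ 2 = 2
¬((¬R ⊃ (R ∨ R)) ⊃ (¬Q ⊃ ¬R)) ⊃ ((¬¬P ⊃ P) ≡ (¬(Q ∨ ¬Q) ∨ ¬(P ⊃ Q))) = 0 ⊃ 2 = 6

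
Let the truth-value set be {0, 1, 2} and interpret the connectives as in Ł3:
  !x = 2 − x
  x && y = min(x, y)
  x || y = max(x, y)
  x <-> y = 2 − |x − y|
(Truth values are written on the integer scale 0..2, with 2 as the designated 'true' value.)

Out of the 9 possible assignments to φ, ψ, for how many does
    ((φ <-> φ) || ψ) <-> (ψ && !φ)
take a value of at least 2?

1

φ = 0, ψ = 0 ↦ 0  <
φ = 0, ψ = 1 ↦ 1  <
φ = 0, ψ = 2 ↦ 2  ≥
φ = 1, ψ = 0 ↦ 0  <
φ = 1, ψ = 1 ↦ 1  <
φ = 1, ψ = 2 ↦ 1  <
φ = 2, ψ = 0 ↦ 0  <
φ = 2, ψ = 1 ↦ 0  <
φ = 2, ψ = 2 ↦ 0  <
So 1 of the 9 assignments meets the threshold.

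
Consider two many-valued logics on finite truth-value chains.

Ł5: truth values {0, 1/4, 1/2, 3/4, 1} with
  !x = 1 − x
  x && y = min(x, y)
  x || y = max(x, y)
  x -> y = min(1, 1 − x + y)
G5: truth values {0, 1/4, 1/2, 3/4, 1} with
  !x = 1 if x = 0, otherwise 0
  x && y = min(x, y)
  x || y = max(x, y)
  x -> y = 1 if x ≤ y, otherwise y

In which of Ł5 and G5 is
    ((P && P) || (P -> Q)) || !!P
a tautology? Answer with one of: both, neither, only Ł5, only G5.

In Ł5: at P = 1/4, Q = 0 the value is 3/4 — not a tautology.
In G5: every assignment gives 1 — tautology.

only G5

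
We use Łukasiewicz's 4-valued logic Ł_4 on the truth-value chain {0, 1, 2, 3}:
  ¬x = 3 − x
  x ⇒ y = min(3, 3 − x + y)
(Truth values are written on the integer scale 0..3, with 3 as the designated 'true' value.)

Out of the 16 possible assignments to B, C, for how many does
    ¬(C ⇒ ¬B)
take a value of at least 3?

1

B = 0, C = 0 ↦ 0  <
B = 0, C = 1 ↦ 0  <
B = 0, C = 2 ↦ 0  <
B = 0, C = 3 ↦ 0  <
B = 1, C = 0 ↦ 0  <
B = 1, C = 1 ↦ 0  <
B = 1, C = 2 ↦ 0  <
B = 1, C = 3 ↦ 1  <
B = 2, C = 0 ↦ 0  <
B = 2, C = 1 ↦ 0  <
B = 2, C = 2 ↦ 1  <
B = 2, C = 3 ↦ 2  <
B = 3, C = 0 ↦ 0  <
B = 3, C = 1 ↦ 1  <
B = 3, C = 2 ↦ 2  <
B = 3, C = 3 ↦ 3  ≥
So 1 of the 16 assignments meets the threshold.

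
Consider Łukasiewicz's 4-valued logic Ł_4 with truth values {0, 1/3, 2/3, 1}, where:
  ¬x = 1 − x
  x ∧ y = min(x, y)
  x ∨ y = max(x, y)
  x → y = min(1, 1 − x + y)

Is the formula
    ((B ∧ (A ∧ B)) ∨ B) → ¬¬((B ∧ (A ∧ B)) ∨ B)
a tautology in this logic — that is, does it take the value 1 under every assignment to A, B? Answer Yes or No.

A = 0, B = 0 ↦ 1
A = 0, B = 1/3 ↦ 1
A = 0, B = 2/3 ↦ 1
A = 0, B = 1 ↦ 1
A = 1/3, B = 0 ↦ 1
A = 1/3, B = 1/3 ↦ 1
A = 1/3, B = 2/3 ↦ 1
A = 1/3, B = 1 ↦ 1
A = 2/3, B = 0 ↦ 1
A = 2/3, B = 1/3 ↦ 1
A = 2/3, B = 2/3 ↦ 1
A = 2/3, B = 1 ↦ 1
A = 1, B = 0 ↦ 1
A = 1, B = 1/3 ↦ 1
A = 1, B = 2/3 ↦ 1
A = 1, B = 1 ↦ 1
Every assignment gives a value ≥ 1.

Yes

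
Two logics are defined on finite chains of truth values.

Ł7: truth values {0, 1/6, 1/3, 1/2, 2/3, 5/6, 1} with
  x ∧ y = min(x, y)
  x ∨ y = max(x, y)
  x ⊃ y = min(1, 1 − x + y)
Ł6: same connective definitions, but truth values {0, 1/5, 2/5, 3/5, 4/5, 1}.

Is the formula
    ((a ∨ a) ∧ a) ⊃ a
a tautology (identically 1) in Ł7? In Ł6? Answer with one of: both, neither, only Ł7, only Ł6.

In Ł7: every assignment gives 1 — tautology.
In Ł6: every assignment gives 1 — tautology.

both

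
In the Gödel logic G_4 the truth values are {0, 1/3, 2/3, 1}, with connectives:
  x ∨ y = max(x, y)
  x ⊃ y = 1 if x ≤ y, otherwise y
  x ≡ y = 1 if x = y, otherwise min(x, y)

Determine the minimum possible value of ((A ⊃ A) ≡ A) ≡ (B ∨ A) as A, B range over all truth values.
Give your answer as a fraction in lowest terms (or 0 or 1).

Take A = 0, B = 1/3:
A ⊃ A = 0 ⊃ 0 = 1
(A ⊃ A) ≡ A = 1 ≡ 0 = 0
B ∨ A = 1/3 ∨ 0 = 1/3
((A ⊃ A) ≡ A) ≡ (B ∨ A) = 0 ≡ 1/3 = 0
No assignment yields a value below 0, so this is the minimum.

0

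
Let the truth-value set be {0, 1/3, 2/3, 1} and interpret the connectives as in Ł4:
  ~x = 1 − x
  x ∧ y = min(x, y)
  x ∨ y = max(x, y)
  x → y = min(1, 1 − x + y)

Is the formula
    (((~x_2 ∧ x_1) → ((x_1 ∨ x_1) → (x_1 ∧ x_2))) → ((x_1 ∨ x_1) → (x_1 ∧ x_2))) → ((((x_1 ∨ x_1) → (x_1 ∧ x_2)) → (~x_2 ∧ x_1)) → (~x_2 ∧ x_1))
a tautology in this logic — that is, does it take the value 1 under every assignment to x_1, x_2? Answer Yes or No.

x_1 = 0, x_2 = 0 ↦ 1
x_1 = 0, x_2 = 1/3 ↦ 1
x_1 = 0, x_2 = 2/3 ↦ 1
x_1 = 0, x_2 = 1 ↦ 1
x_1 = 1/3, x_2 = 0 ↦ 1
x_1 = 1/3, x_2 = 1/3 ↦ 1
x_1 = 1/3, x_2 = 2/3 ↦ 1
x_1 = 1/3, x_2 = 1 ↦ 1
x_1 = 2/3, x_2 = 0 ↦ 1
x_1 = 2/3, x_2 = 1/3 ↦ 1
x_1 = 2/3, x_2 = 2/3 ↦ 1
x_1 = 2/3, x_2 = 1 ↦ 1
x_1 = 1, x_2 = 0 ↦ 1
x_1 = 1, x_2 = 1/3 ↦ 1
x_1 = 1, x_2 = 2/3 ↦ 1
x_1 = 1, x_2 = 1 ↦ 1
Every assignment gives a value ≥ 1.

Yes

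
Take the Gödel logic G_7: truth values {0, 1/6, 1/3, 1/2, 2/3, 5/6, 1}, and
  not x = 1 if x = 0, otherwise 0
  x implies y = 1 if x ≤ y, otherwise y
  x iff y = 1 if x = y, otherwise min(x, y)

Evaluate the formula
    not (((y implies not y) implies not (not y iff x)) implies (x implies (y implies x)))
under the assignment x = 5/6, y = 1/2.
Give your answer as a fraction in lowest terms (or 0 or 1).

not y = not 1/2 = 0
y implies not y = 1/2 implies 0 = 0
not y = not 1/2 = 0
not y iff x = 0 iff 5/6 = 0
not (not y iff x) = not 0 = 1
(y implies not y) implies not (not y iff x) = 0 implies 1 = 1
y implies x = 1/2 implies 5/6 = 1
x implies (y implies x) = 5/6 implies 1 = 1
((y implies not y) implies not (not y iff x)) implies (x implies (y implies x)) = 1 implies 1 = 1
not (((y implies not y) implies not (not y iff x)) implies (x implies (y implies x))) = not 1 = 0

0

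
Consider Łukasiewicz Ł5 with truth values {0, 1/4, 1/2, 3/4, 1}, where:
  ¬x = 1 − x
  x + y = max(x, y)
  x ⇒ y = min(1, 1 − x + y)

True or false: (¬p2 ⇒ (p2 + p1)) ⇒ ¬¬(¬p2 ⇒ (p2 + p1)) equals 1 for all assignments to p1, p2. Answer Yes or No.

At p1 = 1/4, p2 = 0, for instance:
¬p2 = ¬0 = 1
p2 + p1 = 0 + 1/4 = 1/4
¬p2 ⇒ (p2 + p1) = 1 ⇒ 1/4 = 1/4
¬(¬p2 ⇒ (p2 + p1)) = ¬1/4 = 3/4
¬¬(¬p2 ⇒ (p2 + p1)) = ¬3/4 = 1/4
(¬p2 ⇒ (p2 + p1)) ⇒ ¬¬(¬p2 ⇒ (p2 + p1)) = 1/4 ⇒ 1/4 = 1
and checking the remaining 24 assignments likewise gives ≥ 1 in every case.

Yes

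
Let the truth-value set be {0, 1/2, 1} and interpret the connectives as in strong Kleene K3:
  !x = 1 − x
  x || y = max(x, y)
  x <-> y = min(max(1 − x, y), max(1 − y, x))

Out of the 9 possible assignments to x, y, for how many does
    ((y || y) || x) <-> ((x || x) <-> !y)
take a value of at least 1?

x = 0, y = 0 ↦ 1  ≥
x = 0, y = 1/2 ↦ 1/2  <
x = 0, y = 1 ↦ 1  ≥
x = 1/2, y = 0 ↦ 1/2  <
x = 1/2, y = 1/2 ↦ 1/2  <
x = 1/2, y = 1 ↦ 1/2  <
x = 1, y = 0 ↦ 1  ≥
x = 1, y = 1/2 ↦ 1/2  <
x = 1, y = 1 ↦ 0  <
So 3 of the 9 assignments meet the threshold.

3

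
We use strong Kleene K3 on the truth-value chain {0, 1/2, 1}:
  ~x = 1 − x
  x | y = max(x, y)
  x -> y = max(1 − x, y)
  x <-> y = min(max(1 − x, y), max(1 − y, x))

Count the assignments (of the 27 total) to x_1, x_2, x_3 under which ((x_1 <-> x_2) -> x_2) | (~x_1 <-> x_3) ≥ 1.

value 1: 15 assignments (counts)
value 1/2: 11 assignments
value 0: 1 assignment
So 15 of the 27 assignments meet the threshold.

15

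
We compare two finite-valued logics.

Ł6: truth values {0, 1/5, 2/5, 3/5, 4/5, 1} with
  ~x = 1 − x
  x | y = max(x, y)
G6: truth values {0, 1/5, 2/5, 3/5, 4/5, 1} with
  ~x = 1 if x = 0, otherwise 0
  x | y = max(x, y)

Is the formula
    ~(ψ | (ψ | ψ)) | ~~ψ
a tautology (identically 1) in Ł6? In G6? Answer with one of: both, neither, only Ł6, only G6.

In Ł6: at ψ = 1/5 the value is 4/5 — not a tautology.
In G6: every assignment gives 1 — tautology.

only G6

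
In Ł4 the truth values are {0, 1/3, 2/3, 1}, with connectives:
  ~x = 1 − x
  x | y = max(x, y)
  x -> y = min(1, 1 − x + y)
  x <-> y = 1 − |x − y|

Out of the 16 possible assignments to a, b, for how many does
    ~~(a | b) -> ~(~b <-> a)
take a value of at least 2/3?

a = 0, b = 0 ↦ 1  ≥
a = 0, b = 1/3 ↦ 1  ≥
a = 0, b = 2/3 ↦ 2/3  ≥
a = 0, b = 1 ↦ 0  <
a = 1/3, b = 0 ↦ 1  ≥
a = 1/3, b = 1/3 ↦ 1  ≥
a = 1/3, b = 2/3 ↦ 1/3  <
a = 1/3, b = 1 ↦ 1/3  <
a = 2/3, b = 0 ↦ 2/3  ≥
a = 2/3, b = 1/3 ↦ 1/3  <
a = 2/3, b = 2/3 ↦ 2/3  ≥
a = 2/3, b = 1 ↦ 2/3  ≥
a = 1, b = 0 ↦ 0  <
a = 1, b = 1/3 ↦ 1/3  <
a = 1, b = 2/3 ↦ 2/3  ≥
a = 1, b = 1 ↦ 1  ≥
So 10 of the 16 assignments meet the threshold.

10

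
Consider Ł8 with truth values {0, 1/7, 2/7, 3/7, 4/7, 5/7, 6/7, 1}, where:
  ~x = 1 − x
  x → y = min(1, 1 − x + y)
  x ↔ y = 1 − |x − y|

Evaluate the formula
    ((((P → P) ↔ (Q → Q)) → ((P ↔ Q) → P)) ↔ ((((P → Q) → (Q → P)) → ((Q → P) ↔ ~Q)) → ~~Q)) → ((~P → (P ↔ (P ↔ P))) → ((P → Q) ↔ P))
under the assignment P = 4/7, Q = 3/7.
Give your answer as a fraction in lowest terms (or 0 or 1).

6/7

P → P = 4/7 → 4/7 = 1
Q → Q = 3/7 → 3/7 = 1
(P → P) ↔ (Q → Q) = 1 ↔ 1 = 1
P ↔ Q = 4/7 ↔ 3/7 = 6/7
(P ↔ Q) → P = 6/7 → 4/7 = 5/7
((P → P) ↔ (Q → Q)) → ((P ↔ Q) → P) = 1 → 5/7 = 5/7
P → Q = 4/7 → 3/7 = 6/7
Q → P = 3/7 → 4/7 = 1
(P → Q) → (Q → P) = 6/7 → 1 = 1
Q → P = 3/7 → 4/7 = 1
~Q = ~3/7 = 4/7
(Q → P) ↔ ~Q = 1 ↔ 4/7 = 4/7
((P → Q) → (Q → P)) → ((Q → P) ↔ ~Q) = 1 → 4/7 = 4/7
~Q = ~3/7 = 4/7
~~Q = ~4/7 = 3/7
(((P → Q) → (Q → P)) → ((Q → P) ↔ ~Q)) → ~~Q = 4/7 → 3/7 = 6/7
(((P → P) ↔ (Q → Q)) → ((P ↔ Q) → P)) ↔ ((((P → Q) → (Q → P)) → ((Q → P) ↔ ~Q)) → ~~Q) = 5/7 ↔ 6/7 = 6/7
~P = ~4/7 = 3/7
P ↔ P = 4/7 ↔ 4/7 = 1
P ↔ (P ↔ P) = 4/7 ↔ 1 = 4/7
~P → (P ↔ (P ↔ P)) = 3/7 → 4/7 = 1
P → Q = 4/7 → 3/7 = 6/7
(P → Q) ↔ P = 6/7 ↔ 4/7 = 5/7
(~P → (P ↔ (P ↔ P))) → ((P → Q) ↔ P) = 1 → 5/7 = 5/7
((((P → P) ↔ (Q → Q)) → ((P ↔ Q) → P)) ↔ ((((P → Q) → (Q → P)) → ((Q → P) ↔ ~Q)) → ~~Q)) → ((~P → (P ↔ (P ↔ P))) → ((P → Q) ↔ P)) = 6/7 → 5/7 = 6/7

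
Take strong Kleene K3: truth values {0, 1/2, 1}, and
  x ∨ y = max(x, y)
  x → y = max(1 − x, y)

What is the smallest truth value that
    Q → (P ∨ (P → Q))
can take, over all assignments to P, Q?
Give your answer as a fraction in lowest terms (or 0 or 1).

Take P = 1/2, Q = 1/2:
P → Q = 1/2 → 1/2 = 1/2
P ∨ (P → Q) = 1/2 ∨ 1/2 = 1/2
Q → (P ∨ (P → Q)) = 1/2 → 1/2 = 1/2
No assignment yields a value below 1/2, so this is the minimum.

1/2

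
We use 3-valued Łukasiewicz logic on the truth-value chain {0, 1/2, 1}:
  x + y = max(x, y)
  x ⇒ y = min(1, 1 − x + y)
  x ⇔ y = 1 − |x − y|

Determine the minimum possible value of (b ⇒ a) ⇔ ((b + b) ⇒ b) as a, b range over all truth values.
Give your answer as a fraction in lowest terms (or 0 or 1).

Take a = 0, b = 1:
b ⇒ a = 1 ⇒ 0 = 0
b + b = 1 + 1 = 1
(b + b) ⇒ b = 1 ⇒ 1 = 1
(b ⇒ a) ⇔ ((b + b) ⇒ b) = 0 ⇔ 1 = 0
No assignment yields a value below 0, so this is the minimum.

0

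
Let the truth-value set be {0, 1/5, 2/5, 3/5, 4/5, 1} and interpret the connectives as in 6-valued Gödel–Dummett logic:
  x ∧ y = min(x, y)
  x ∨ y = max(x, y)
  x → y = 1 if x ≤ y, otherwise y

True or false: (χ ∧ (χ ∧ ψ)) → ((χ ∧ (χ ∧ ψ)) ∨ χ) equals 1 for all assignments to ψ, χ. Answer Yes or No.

Yes

At ψ = 0, χ = 2/5, for instance:
χ ∧ ψ = 2/5 ∧ 0 = 0
χ ∧ (χ ∧ ψ) = 2/5 ∧ 0 = 0
(χ ∧ (χ ∧ ψ)) ∨ χ = 0 ∨ 2/5 = 2/5
(χ ∧ (χ ∧ ψ)) → ((χ ∧ (χ ∧ ψ)) ∨ χ) = 0 → 2/5 = 1
and checking the remaining 35 assignments likewise gives ≥ 1 in every case.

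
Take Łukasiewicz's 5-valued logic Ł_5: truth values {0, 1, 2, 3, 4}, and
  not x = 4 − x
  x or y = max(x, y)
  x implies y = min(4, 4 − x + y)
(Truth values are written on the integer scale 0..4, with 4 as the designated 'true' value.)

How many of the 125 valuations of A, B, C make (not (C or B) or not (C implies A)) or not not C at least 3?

70

value 4: 30 assignments (counts)
value 3: 40 assignments (counts)
value 2: 35 assignments
value 1: 15 assignments
value 0: 5 assignments
So 70 of the 125 assignments meet the threshold.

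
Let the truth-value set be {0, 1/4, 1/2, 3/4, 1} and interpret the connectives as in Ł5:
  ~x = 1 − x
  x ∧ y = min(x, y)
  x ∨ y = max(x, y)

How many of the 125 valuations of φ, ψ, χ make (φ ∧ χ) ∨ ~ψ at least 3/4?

62

value 1: 29 assignments (counts)
value 3/4: 33 assignments (counts)
value 1/2: 31 assignments
value 1/4: 23 assignments
value 0: 9 assignments
So 62 of the 125 assignments meet the threshold.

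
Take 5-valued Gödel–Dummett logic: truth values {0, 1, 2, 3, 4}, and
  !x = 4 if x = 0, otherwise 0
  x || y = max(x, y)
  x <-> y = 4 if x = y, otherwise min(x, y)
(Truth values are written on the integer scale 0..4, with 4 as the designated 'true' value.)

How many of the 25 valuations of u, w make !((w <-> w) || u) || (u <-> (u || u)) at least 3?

25

value 4: 25 assignments (counts)
So 25 of the 25 assignments meet the threshold.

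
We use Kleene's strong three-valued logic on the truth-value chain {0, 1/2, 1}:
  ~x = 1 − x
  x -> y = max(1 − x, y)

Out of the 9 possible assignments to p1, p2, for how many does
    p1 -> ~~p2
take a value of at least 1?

5

p1 = 0, p2 = 0 ↦ 1  ≥
p1 = 0, p2 = 1/2 ↦ 1  ≥
p1 = 0, p2 = 1 ↦ 1  ≥
p1 = 1/2, p2 = 0 ↦ 1/2  <
p1 = 1/2, p2 = 1/2 ↦ 1/2  <
p1 = 1/2, p2 = 1 ↦ 1  ≥
p1 = 1, p2 = 0 ↦ 0  <
p1 = 1, p2 = 1/2 ↦ 1/2  <
p1 = 1, p2 = 1 ↦ 1  ≥
So 5 of the 9 assignments meet the threshold.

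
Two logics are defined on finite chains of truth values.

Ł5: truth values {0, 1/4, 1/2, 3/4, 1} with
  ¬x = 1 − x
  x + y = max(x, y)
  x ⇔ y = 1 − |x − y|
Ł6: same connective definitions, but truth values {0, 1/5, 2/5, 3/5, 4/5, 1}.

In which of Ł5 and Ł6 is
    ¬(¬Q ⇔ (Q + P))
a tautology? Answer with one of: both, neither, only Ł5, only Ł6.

In Ł5: at P = 0, Q = 1/4 the value is 1/2 — not a tautology.
In Ł6: at P = 0, Q = 1/5 the value is 3/5 — not a tautology.

neither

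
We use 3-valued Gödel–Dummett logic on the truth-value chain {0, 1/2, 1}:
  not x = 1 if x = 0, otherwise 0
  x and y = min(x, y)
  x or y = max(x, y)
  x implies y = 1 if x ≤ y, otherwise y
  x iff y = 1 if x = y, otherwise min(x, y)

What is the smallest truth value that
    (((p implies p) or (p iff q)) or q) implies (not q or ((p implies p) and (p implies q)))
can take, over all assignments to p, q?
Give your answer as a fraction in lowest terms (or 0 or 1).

1/2

Take p = 1, q = 1/2:
p implies p = 1 implies 1 = 1
p iff q = 1 iff 1/2 = 1/2
(p implies p) or (p iff q) = 1 or 1/2 = 1
((p implies p) or (p iff q)) or q = 1 or 1/2 = 1
not q = not 1/2 = 0
p implies p = 1 implies 1 = 1
p implies q = 1 implies 1/2 = 1/2
(p implies p) and (p implies q) = 1 and 1/2 = 1/2
not q or ((p implies p) and (p implies q)) = 0 or 1/2 = 1/2
(((p implies p) or (p iff q)) or q) implies (not q or ((p implies p) and (p implies q))) = 1 implies 1/2 = 1/2
No assignment yields a value below 1/2, so this is the minimum.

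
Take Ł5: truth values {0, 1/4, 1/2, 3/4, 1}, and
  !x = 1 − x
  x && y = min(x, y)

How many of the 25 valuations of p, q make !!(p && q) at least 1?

value 1: 1 assignment (counts)
value 3/4: 3 assignments
value 1/2: 5 assignments
value 1/4: 7 assignments
value 0: 9 assignments
So 1 of the 25 assignments meets the threshold.

1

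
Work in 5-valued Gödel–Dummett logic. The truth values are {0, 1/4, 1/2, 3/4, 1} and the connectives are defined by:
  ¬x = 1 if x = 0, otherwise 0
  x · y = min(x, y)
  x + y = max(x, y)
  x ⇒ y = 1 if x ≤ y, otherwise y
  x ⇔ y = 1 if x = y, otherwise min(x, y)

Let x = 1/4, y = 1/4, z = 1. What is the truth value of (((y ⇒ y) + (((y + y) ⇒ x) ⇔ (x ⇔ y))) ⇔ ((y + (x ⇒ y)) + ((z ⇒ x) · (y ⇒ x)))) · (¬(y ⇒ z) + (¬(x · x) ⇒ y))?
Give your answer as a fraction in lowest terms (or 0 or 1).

y ⇒ y = 1/4 ⇒ 1/4 = 1
y + y = 1/4 + 1/4 = 1/4
(y + y) ⇒ x = 1/4 ⇒ 1/4 = 1
x ⇔ y = 1/4 ⇔ 1/4 = 1
((y + y) ⇒ x) ⇔ (x ⇔ y) = 1 ⇔ 1 = 1
(y ⇒ y) + (((y + y) ⇒ x) ⇔ (x ⇔ y)) = 1 + 1 = 1
x ⇒ y = 1/4 ⇒ 1/4 = 1
y + (x ⇒ y) = 1/4 + 1 = 1
z ⇒ x = 1 ⇒ 1/4 = 1/4
y ⇒ x = 1/4 ⇒ 1/4 = 1
(z ⇒ x) · (y ⇒ x) = 1/4 · 1 = 1/4
(y + (x ⇒ y)) + ((z ⇒ x) · (y ⇒ x)) = 1 + 1/4 = 1
((y ⇒ y) + (((y + y) ⇒ x) ⇔ (x ⇔ y))) ⇔ ((y + (x ⇒ y)) + ((z ⇒ x) · (y ⇒ x))) = 1 ⇔ 1 = 1
y ⇒ z = 1/4 ⇒ 1 = 1
¬(y ⇒ z) = ¬1 = 0
x · x = 1/4 · 1/4 = 1/4
¬(x · x) = ¬1/4 = 0
¬(x · x) ⇒ y = 0 ⇒ 1/4 = 1
¬(y ⇒ z) + (¬(x · x) ⇒ y) = 0 + 1 = 1
(((y ⇒ y) + (((y + y) ⇒ x) ⇔ (x ⇔ y))) ⇔ ((y + (x ⇒ y)) + ((z ⇒ x) · (y ⇒ x)))) · (¬(y ⇒ z) + (¬(x · x) ⇒ y)) = 1 · 1 = 1

1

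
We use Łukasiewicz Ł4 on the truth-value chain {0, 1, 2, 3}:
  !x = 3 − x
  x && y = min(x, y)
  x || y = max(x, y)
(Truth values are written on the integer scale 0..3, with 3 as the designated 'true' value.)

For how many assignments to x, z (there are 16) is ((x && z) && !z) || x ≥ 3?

4

x = 0, z = 0 ↦ 0  <
x = 0, z = 1 ↦ 0  <
x = 0, z = 2 ↦ 0  <
x = 0, z = 3 ↦ 0  <
x = 1, z = 0 ↦ 1  <
x = 1, z = 1 ↦ 1  <
x = 1, z = 2 ↦ 1  <
x = 1, z = 3 ↦ 1  <
x = 2, z = 0 ↦ 2  <
x = 2, z = 1 ↦ 2  <
x = 2, z = 2 ↦ 2  <
x = 2, z = 3 ↦ 2  <
x = 3, z = 0 ↦ 3  ≥
x = 3, z = 1 ↦ 3  ≥
x = 3, z = 2 ↦ 3  ≥
x = 3, z = 3 ↦ 3  ≥
So 4 of the 16 assignments meet the threshold.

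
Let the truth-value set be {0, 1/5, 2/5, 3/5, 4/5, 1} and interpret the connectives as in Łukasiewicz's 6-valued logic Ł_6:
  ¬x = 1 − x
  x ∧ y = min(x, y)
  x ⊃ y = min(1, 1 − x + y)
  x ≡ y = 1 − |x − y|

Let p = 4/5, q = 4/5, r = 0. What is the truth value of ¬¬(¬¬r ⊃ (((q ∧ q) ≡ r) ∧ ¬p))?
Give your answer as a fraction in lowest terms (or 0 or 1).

1

¬r = ¬0 = 1
¬¬r = ¬1 = 0
q ∧ q = 4/5 ∧ 4/5 = 4/5
(q ∧ q) ≡ r = 4/5 ≡ 0 = 1/5
¬p = ¬4/5 = 1/5
((q ∧ q) ≡ r) ∧ ¬p = 1/5 ∧ 1/5 = 1/5
¬¬r ⊃ (((q ∧ q) ≡ r) ∧ ¬p) = 0 ⊃ 1/5 = 1
¬(¬¬r ⊃ (((q ∧ q) ≡ r) ∧ ¬p)) = ¬1 = 0
¬¬(¬¬r ⊃ (((q ∧ q) ≡ r) ∧ ¬p)) = ¬0 = 1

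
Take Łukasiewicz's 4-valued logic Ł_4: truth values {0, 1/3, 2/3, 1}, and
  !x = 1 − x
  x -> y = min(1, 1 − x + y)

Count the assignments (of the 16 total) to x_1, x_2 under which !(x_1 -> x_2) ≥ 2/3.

3

x_1 = 0, x_2 = 0 ↦ 0  <
x_1 = 0, x_2 = 1/3 ↦ 0  <
x_1 = 0, x_2 = 2/3 ↦ 0  <
x_1 = 0, x_2 = 1 ↦ 0  <
x_1 = 1/3, x_2 = 0 ↦ 1/3  <
x_1 = 1/3, x_2 = 1/3 ↦ 0  <
x_1 = 1/3, x_2 = 2/3 ↦ 0  <
x_1 = 1/3, x_2 = 1 ↦ 0  <
x_1 = 2/3, x_2 = 0 ↦ 2/3  ≥
x_1 = 2/3, x_2 = 1/3 ↦ 1/3  <
x_1 = 2/3, x_2 = 2/3 ↦ 0  <
x_1 = 2/3, x_2 = 1 ↦ 0  <
x_1 = 1, x_2 = 0 ↦ 1  ≥
x_1 = 1, x_2 = 1/3 ↦ 2/3  ≥
x_1 = 1, x_2 = 2/3 ↦ 1/3  <
x_1 = 1, x_2 = 1 ↦ 0  <
So 3 of the 16 assignments meet the threshold.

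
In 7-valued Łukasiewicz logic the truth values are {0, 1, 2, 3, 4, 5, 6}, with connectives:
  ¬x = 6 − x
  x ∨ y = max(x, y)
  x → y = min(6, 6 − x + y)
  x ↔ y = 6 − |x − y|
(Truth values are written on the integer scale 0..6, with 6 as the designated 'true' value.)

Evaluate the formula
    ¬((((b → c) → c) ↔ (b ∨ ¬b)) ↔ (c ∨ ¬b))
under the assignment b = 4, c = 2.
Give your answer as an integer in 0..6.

4

b → c = 4 → 2 = 4
(b → c) → c = 4 → 2 = 4
¬b = ¬4 = 2
b ∨ ¬b = 4 ∨ 2 = 4
((b → c) → c) ↔ (b ∨ ¬b) = 4 ↔ 4 = 6
¬b = ¬4 = 2
c ∨ ¬b = 2 ∨ 2 = 2
(((b → c) → c) ↔ (b ∨ ¬b)) ↔ (c ∨ ¬b) = 6 ↔ 2 = 2
¬((((b → c) → c) ↔ (b ∨ ¬b)) ↔ (c ∨ ¬b)) = ¬2 = 4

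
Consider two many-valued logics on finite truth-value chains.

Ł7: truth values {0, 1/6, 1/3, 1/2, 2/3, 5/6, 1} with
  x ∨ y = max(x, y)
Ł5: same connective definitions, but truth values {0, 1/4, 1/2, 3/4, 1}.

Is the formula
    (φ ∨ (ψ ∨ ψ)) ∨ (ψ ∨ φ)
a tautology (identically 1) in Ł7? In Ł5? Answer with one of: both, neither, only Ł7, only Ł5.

In Ł7: at φ = 0, ψ = 0 the value is 0 — not a tautology.
In Ł5: at φ = 0, ψ = 0 the value is 0 — not a tautology.

neither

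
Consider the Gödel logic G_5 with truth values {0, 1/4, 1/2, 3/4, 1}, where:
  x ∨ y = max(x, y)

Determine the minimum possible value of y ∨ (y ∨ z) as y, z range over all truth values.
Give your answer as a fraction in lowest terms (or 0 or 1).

Take y = 0, z = 0:
y ∨ z = 0 ∨ 0 = 0
y ∨ (y ∨ z) = 0 ∨ 0 = 0
No assignment yields a value below 0, so this is the minimum.

0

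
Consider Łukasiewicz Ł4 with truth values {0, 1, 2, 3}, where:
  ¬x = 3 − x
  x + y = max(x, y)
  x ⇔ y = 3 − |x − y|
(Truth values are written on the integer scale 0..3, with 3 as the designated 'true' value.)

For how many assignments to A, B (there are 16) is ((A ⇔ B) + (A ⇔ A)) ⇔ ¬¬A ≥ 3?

A = 0, B = 0 ↦ 0  <
A = 0, B = 1 ↦ 0  <
A = 0, B = 2 ↦ 0  <
A = 0, B = 3 ↦ 0  <
A = 1, B = 0 ↦ 1  <
A = 1, B = 1 ↦ 1  <
A = 1, B = 2 ↦ 1  <
A = 1, B = 3 ↦ 1  <
A = 2, B = 0 ↦ 2  <
A = 2, B = 1 ↦ 2  <
A = 2, B = 2 ↦ 2  <
A = 2, B = 3 ↦ 2  <
A = 3, B = 0 ↦ 3  ≥
A = 3, B = 1 ↦ 3  ≥
A = 3, B = 2 ↦ 3  ≥
A = 3, B = 3 ↦ 3  ≥
So 4 of the 16 assignments meet the threshold.

4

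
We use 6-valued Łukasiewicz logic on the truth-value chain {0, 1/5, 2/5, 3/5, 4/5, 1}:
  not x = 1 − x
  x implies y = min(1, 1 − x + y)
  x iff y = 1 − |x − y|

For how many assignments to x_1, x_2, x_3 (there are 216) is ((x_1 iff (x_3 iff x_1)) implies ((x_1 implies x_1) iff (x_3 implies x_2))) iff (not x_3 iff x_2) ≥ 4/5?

90

value 1: 29 assignments (counts)
value 4/5: 61 assignments (counts)
value 3/5: 50 assignments
value 2/5: 41 assignments
value 1/5: 17 assignments
value 0: 18 assignments
So 90 of the 216 assignments meet the threshold.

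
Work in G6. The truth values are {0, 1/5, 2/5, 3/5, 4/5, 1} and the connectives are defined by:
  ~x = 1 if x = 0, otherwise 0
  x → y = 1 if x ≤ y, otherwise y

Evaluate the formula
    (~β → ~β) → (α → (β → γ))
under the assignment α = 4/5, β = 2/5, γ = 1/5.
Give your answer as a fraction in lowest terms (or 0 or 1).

1/5

~β = ~2/5 = 0
~β = ~2/5 = 0
~β → ~β = 0 → 0 = 1
β → γ = 2/5 → 1/5 = 1/5
α → (β → γ) = 4/5 → 1/5 = 1/5
(~β → ~β) → (α → (β → γ)) = 1 → 1/5 = 1/5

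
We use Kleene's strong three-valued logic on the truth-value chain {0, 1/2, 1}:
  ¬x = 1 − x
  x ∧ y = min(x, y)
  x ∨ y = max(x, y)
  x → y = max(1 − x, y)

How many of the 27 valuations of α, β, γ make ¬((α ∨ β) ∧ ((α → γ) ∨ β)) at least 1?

4

value 1: 4 assignments (counts)
value 1/2: 12 assignments
value 0: 11 assignments
So 4 of the 27 assignments meet the threshold.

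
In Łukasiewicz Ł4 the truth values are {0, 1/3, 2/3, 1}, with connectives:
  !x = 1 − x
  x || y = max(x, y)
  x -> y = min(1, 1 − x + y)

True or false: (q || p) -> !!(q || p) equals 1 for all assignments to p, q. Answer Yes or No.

p = 0, q = 0 ↦ 1
p = 0, q = 1/3 ↦ 1
p = 0, q = 2/3 ↦ 1
p = 0, q = 1 ↦ 1
p = 1/3, q = 0 ↦ 1
p = 1/3, q = 1/3 ↦ 1
p = 1/3, q = 2/3 ↦ 1
p = 1/3, q = 1 ↦ 1
p = 2/3, q = 0 ↦ 1
p = 2/3, q = 1/3 ↦ 1
p = 2/3, q = 2/3 ↦ 1
p = 2/3, q = 1 ↦ 1
p = 1, q = 0 ↦ 1
p = 1, q = 1/3 ↦ 1
p = 1, q = 2/3 ↦ 1
p = 1, q = 1 ↦ 1
Every assignment gives a value ≥ 1.

Yes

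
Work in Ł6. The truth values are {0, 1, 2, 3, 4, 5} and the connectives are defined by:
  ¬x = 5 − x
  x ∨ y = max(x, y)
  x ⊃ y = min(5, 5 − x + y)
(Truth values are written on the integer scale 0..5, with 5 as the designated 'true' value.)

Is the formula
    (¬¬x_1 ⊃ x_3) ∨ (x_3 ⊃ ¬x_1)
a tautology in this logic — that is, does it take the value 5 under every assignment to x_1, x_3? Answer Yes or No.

No

Counterexample: take x_1 = 4, x_3 = 2.
¬x_1 = ¬4 = 1
¬¬x_1 = ¬1 = 4
¬¬x_1 ⊃ x_3 = 4 ⊃ 2 = 3
¬x_1 = ¬4 = 1
x_3 ⊃ ¬x_1 = 2 ⊃ 1 = 4
(¬¬x_1 ⊃ x_3) ∨ (x_3 ⊃ ¬x_1) = 3 ∨ 4 = 4
This gives 4 ≠ 5.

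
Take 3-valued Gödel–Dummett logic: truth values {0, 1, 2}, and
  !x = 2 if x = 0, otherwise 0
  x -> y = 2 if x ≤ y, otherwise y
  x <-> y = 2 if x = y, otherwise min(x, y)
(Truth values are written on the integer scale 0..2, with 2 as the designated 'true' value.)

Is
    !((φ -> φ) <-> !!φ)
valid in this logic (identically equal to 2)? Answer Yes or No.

Counterexample: take φ = 1.
φ -> φ = 1 -> 1 = 2
!φ = !1 = 0
!!φ = !0 = 2
(φ -> φ) <-> !!φ = 2 <-> 2 = 2
!((φ -> φ) <-> !!φ) = !2 = 0
This gives 0 ≠ 2.

No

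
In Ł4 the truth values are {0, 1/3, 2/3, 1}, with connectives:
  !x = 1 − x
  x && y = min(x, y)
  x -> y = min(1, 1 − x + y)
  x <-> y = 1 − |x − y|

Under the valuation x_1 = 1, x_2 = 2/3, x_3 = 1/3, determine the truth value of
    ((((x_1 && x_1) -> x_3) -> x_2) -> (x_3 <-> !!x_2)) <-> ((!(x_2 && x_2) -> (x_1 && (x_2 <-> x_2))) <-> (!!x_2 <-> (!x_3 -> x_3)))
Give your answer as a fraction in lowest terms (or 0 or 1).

2/3

x_1 && x_1 = 1 && 1 = 1
(x_1 && x_1) -> x_3 = 1 -> 1/3 = 1/3
((x_1 && x_1) -> x_3) -> x_2 = 1/3 -> 2/3 = 1
!x_2 = !2/3 = 1/3
!!x_2 = !1/3 = 2/3
x_3 <-> !!x_2 = 1/3 <-> 2/3 = 2/3
(((x_1 && x_1) -> x_3) -> x_2) -> (x_3 <-> !!x_2) = 1 -> 2/3 = 2/3
x_2 && x_2 = 2/3 && 2/3 = 2/3
!(x_2 && x_2) = !2/3 = 1/3
x_2 <-> x_2 = 2/3 <-> 2/3 = 1
x_1 && (x_2 <-> x_2) = 1 && 1 = 1
!(x_2 && x_2) -> (x_1 && (x_2 <-> x_2)) = 1/3 -> 1 = 1
!x_2 = !2/3 = 1/3
!!x_2 = !1/3 = 2/3
!x_3 = !1/3 = 2/3
!x_3 -> x_3 = 2/3 -> 1/3 = 2/3
!!x_2 <-> (!x_3 -> x_3) = 2/3 <-> 2/3 = 1
(!(x_2 && x_2) -> (x_1 && (x_2 <-> x_2))) <-> (!!x_2 <-> (!x_3 -> x_3)) = 1 <-> 1 = 1
((((x_1 && x_1) -> x_3) -> x_2) -> (x_3 <-> !!x_2)) <-> ((!(x_2 && x_2) -> (x_1 && (x_2 <-> x_2))) <-> (!!x_2 <-> (!x_3 -> x_3))) = 2/3 <-> 1 = 2/3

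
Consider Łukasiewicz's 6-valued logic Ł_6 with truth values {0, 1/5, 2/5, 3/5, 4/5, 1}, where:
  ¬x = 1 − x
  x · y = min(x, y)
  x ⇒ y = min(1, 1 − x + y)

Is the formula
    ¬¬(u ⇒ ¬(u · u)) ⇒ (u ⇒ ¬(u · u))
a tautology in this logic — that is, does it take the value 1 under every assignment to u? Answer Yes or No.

Yes

u = 0 ↦ 1
u = 1/5 ↦ 1
u = 2/5 ↦ 1
u = 3/5 ↦ 1
u = 4/5 ↦ 1
u = 1 ↦ 1
Every assignment gives a value ≥ 1.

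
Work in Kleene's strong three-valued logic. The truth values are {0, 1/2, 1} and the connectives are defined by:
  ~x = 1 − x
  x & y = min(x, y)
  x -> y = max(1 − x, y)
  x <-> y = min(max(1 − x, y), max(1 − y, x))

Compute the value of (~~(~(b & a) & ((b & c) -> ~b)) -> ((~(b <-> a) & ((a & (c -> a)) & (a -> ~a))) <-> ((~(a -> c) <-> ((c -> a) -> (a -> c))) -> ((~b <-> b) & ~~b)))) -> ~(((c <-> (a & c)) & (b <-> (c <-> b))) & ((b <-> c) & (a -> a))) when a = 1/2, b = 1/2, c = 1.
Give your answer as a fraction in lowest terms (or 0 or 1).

1/2

b & a = 1/2 & 1/2 = 1/2
~(b & a) = ~1/2 = 1/2
b & c = 1/2 & 1 = 1/2
~b = ~1/2 = 1/2
(b & c) -> ~b = 1/2 -> 1/2 = 1/2
~(b & a) & ((b & c) -> ~b) = 1/2 & 1/2 = 1/2
~(~(b & a) & ((b & c) -> ~b)) = ~1/2 = 1/2
~~(~(b & a) & ((b & c) -> ~b)) = ~1/2 = 1/2
b <-> a = 1/2 <-> 1/2 = 1/2
~(b <-> a) = ~1/2 = 1/2
c -> a = 1 -> 1/2 = 1/2
a & (c -> a) = 1/2 & 1/2 = 1/2
~a = ~1/2 = 1/2
a -> ~a = 1/2 -> 1/2 = 1/2
(a & (c -> a)) & (a -> ~a) = 1/2 & 1/2 = 1/2
~(b <-> a) & ((a & (c -> a)) & (a -> ~a)) = 1/2 & 1/2 = 1/2
a -> c = 1/2 -> 1 = 1
~(a -> c) = ~1 = 0
c -> a = 1 -> 1/2 = 1/2
a -> c = 1/2 -> 1 = 1
(c -> a) -> (a -> c) = 1/2 -> 1 = 1
~(a -> c) <-> ((c -> a) -> (a -> c)) = 0 <-> 1 = 0
~b = ~1/2 = 1/2
~b <-> b = 1/2 <-> 1/2 = 1/2
~b = ~1/2 = 1/2
~~b = ~1/2 = 1/2
(~b <-> b) & ~~b = 1/2 & 1/2 = 1/2
(~(a -> c) <-> ((c -> a) -> (a -> c))) -> ((~b <-> b) & ~~b) = 0 -> 1/2 = 1
(~(b <-> a) & ((a & (c -> a)) & (a -> ~a))) <-> ((~(a -> c) <-> ((c -> a) -> (a -> c))) -> ((~b <-> b) & ~~b)) = 1/2 <-> 1 = 1/2
~~(~(b & a) & ((b & c) -> ~b)) -> ((~(b <-> a) & ((a & (c -> a)) & (a -> ~a))) <-> ((~(a -> c) <-> ((c -> a) -> (a -> c))) -> ((~b <-> b) & ~~b))) = 1/2 -> 1/2 = 1/2
a & c = 1/2 & 1 = 1/2
c <-> (a & c) = 1 <-> 1/2 = 1/2
c <-> b = 1 <-> 1/2 = 1/2
b <-> (c <-> b) = 1/2 <-> 1/2 = 1/2
(c <-> (a & c)) & (b <-> (c <-> b)) = 1/2 & 1/2 = 1/2
b <-> c = 1/2 <-> 1 = 1/2
a -> a = 1/2 -> 1/2 = 1/2
(b <-> c) & (a -> a) = 1/2 & 1/2 = 1/2
((c <-> (a & c)) & (b <-> (c <-> b))) & ((b <-> c) & (a -> a)) = 1/2 & 1/2 = 1/2
~(((c <-> (a & c)) & (b <-> (c <-> b))) & ((b <-> c) & (a -> a))) = ~1/2 = 1/2
(~~(~(b & a) & ((b & c) -> ~b)) -> ((~(b <-> a) & ((a & (c -> a)) & (a -> ~a))) <-> ((~(a -> c) <-> ((c -> a) -> (a -> c))) -> ((~b <-> b) & ~~b)))) -> ~(((c <-> (a & c)) & (b <-> (c <-> b))) & ((b <-> c) & (a -> a))) = 1/2 -> 1/2 = 1/2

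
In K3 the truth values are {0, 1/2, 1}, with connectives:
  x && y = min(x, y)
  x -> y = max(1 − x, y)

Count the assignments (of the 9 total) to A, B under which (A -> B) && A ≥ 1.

A = 0, B = 0 ↦ 0  <
A = 0, B = 1/2 ↦ 0  <
A = 0, B = 1 ↦ 0  <
A = 1/2, B = 0 ↦ 1/2  <
A = 1/2, B = 1/2 ↦ 1/2  <
A = 1/2, B = 1 ↦ 1/2  <
A = 1, B = 0 ↦ 0  <
A = 1, B = 1/2 ↦ 1/2  <
A = 1, B = 1 ↦ 1  ≥
So 1 of the 9 assignments meets the threshold.

1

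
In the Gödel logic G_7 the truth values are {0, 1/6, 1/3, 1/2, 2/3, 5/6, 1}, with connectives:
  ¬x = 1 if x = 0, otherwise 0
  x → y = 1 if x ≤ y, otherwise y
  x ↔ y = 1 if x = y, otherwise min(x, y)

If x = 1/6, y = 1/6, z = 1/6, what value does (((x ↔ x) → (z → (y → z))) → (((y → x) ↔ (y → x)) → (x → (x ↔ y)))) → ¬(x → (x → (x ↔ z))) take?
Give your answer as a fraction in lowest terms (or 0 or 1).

0

x ↔ x = 1/6 ↔ 1/6 = 1
y → z = 1/6 → 1/6 = 1
z → (y → z) = 1/6 → 1 = 1
(x ↔ x) → (z → (y → z)) = 1 → 1 = 1
y → x = 1/6 → 1/6 = 1
y → x = 1/6 → 1/6 = 1
(y → x) ↔ (y → x) = 1 ↔ 1 = 1
x ↔ y = 1/6 ↔ 1/6 = 1
x → (x ↔ y) = 1/6 → 1 = 1
((y → x) ↔ (y → x)) → (x → (x ↔ y)) = 1 → 1 = 1
((x ↔ x) → (z → (y → z))) → (((y → x) ↔ (y → x)) → (x → (x ↔ y))) = 1 → 1 = 1
x ↔ z = 1/6 ↔ 1/6 = 1
x → (x ↔ z) = 1/6 → 1 = 1
x → (x → (x ↔ z)) = 1/6 → 1 = 1
¬(x → (x → (x ↔ z))) = ¬1 = 0
(((x ↔ x) → (z → (y → z))) → (((y → x) ↔ (y → x)) → (x → (x ↔ y)))) → ¬(x → (x → (x ↔ z))) = 1 → 0 = 0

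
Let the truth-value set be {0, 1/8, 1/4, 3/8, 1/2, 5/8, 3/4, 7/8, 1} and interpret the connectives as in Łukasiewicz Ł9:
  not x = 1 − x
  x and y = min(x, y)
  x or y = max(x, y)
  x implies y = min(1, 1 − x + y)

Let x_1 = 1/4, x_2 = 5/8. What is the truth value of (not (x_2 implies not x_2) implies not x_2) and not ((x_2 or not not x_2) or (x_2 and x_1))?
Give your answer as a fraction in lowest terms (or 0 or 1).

3/8

not x_2 = not 5/8 = 3/8
x_2 implies not x_2 = 5/8 implies 3/8 = 3/4
not (x_2 implies not x_2) = not 3/4 = 1/4
not x_2 = not 5/8 = 3/8
not (x_2 implies not x_2) implies not x_2 = 1/4 implies 3/8 = 1
not x_2 = not 5/8 = 3/8
not not x_2 = not 3/8 = 5/8
x_2 or not not x_2 = 5/8 or 5/8 = 5/8
x_2 and x_1 = 5/8 and 1/4 = 1/4
(x_2 or not not x_2) or (x_2 and x_1) = 5/8 or 1/4 = 5/8
not ((x_2 or not not x_2) or (x_2 and x_1)) = not 5/8 = 3/8
(not (x_2 implies not x_2) implies not x_2) and not ((x_2 or not not x_2) or (x_2 and x_1)) = 1 and 3/8 = 3/8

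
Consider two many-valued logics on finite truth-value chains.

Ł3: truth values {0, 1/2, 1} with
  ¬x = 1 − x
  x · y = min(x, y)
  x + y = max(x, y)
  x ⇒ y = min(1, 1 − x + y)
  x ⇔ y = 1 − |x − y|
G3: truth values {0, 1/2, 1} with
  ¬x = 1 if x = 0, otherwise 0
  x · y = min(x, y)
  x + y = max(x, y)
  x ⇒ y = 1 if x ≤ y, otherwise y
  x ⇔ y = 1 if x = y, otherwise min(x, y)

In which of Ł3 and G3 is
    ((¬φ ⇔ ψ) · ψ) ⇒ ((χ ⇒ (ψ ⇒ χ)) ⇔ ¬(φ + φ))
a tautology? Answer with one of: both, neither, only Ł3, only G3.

only G3

In Ł3: at φ = 1, ψ = 1/2, χ = 0 the value is 1/2 — not a tautology.
In G3: every assignment gives 1 — tautology.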